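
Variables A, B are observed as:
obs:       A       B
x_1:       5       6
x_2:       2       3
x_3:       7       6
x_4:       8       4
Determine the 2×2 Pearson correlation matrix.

Step 1 — column means:
  mean(A) = (5 + 2 + 7 + 8) / 4 = 22/4 = 5.5
  mean(B) = (6 + 3 + 6 + 4) / 4 = 19/4 = 4.75

Step 2 — sample variances and covariances s[i,j] = (1/(n-1)) · Σ_k (x_{k,i} - mean_i) · (x_{k,j} - mean_j), with n-1 = 3:
  s[A,A] = ((-0.5)·(-0.5) + (-3.5)·(-3.5) + (1.5)·(1.5) + (2.5)·(2.5)) / 3 = 21/3 = 7
  s[A,B] = ((-0.5)·(1.25) + (-3.5)·(-1.75) + (1.5)·(1.25) + (2.5)·(-0.75)) / 3 = 5.5/3 = 1.8333
  s[B,B] = ((1.25)·(1.25) + (-1.75)·(-1.75) + (1.25)·(1.25) + (-0.75)·(-0.75)) / 3 = 6.75/3 = 2.25
  Sample standard deviations s_i = √(s[i,i]):
  s(A) = √(7) = 2.6458
  s(B) = √(2.25) = 1.5

Step 3 — r_{ij} = s_{ij} / (s_i · s_j):
  r[A,A] = 1 (diagonal).
  r[A,B] = 1.8333 / (2.6458 · 1.5) = 1.8333 / 3.9686 = 0.462
  r[B,B] = 1 (diagonal).

R is symmetric with unit diagonal. Assembling:

R = [[1, 0.462],
 [0.462, 1]]


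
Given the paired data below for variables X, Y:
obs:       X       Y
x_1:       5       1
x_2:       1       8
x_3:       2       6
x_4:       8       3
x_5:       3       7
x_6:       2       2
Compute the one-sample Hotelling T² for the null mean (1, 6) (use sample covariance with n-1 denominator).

Step 1 — sample mean vector:
  mean(X) = (5 + 1 + 2 + 8 + 3 + 2) / 6 = 21/6 = 3.5
  mean(Y) = (1 + 8 + 6 + 3 + 7 + 2) / 6 = 27/6 = 4.5
  x̄ = (3.5, 4.5),  deviation x̄ - mu_0 = (3.5, 4.5) - (1, 6) = (2.5, -1.5).

Step 2 — sample covariance matrix, S[i,j] = (1/(n-1)) · Σ_k (x_{k,i} - mean_i) · (x_{k,j} - mean_j), divisor n-1 = 5:
  S[X,X] = ((1.5)·(1.5) + (-2.5)·(-2.5) + (-1.5)·(-1.5) + (4.5)·(4.5) + (-0.5)·(-0.5) + (-1.5)·(-1.5)) / 5 = 33.5/5 = 6.7
  S[X,Y] = ((1.5)·(-3.5) + (-2.5)·(3.5) + (-1.5)·(1.5) + (4.5)·(-1.5) + (-0.5)·(2.5) + (-1.5)·(-2.5)) / 5 = -20.5/5 = -4.1
  S[Y,Y] = ((-3.5)·(-3.5) + (3.5)·(3.5) + (1.5)·(1.5) + (-1.5)·(-1.5) + (2.5)·(2.5) + (-2.5)·(-2.5)) / 5 = 41.5/5 = 8.3
  S = [[6.7, -4.1],
 [-4.1, 8.3]].

Step 3 — invert S. det(S) = 6.7·8.3 - (-4.1)² = 38.8.
  S^{-1} = (1/det) · [[d, -b], [-b, a]] = [[0.2139, 0.1057],
 [0.1057, 0.1727]].

Step 4 — quadratic form (x̄ - mu_0)^T · S^{-1} · (x̄ - mu_0):
  S^{-1} · (x̄ - mu_0) = (0.3763, 0.0052),
  (x̄ - mu_0)^T · [...] = (2.5)·(0.3763) + (-1.5)·(0.0052) = 0.933.

Step 5 — scale by n: T² = 6 · 0.933 = 5.5979.

T² ≈ 5.5979


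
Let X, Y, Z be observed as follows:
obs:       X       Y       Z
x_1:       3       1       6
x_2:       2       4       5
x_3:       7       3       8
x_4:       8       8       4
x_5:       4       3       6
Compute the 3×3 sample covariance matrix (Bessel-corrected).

Step 1 — column means:
  mean(X) = (3 + 2 + 7 + 8 + 4) / 5 = 24/5 = 4.8
  mean(Y) = (1 + 4 + 3 + 8 + 3) / 5 = 19/5 = 3.8
  mean(Z) = (6 + 5 + 8 + 4 + 6) / 5 = 29/5 = 5.8

Step 2 — sample covariance S[i,j] = (1/(n-1)) · Σ_k (x_{k,i} - mean_i) · (x_{k,j} - mean_j), with n-1 = 4.
  S[X,X] = ((-1.8)·(-1.8) + (-2.8)·(-2.8) + (2.2)·(2.2) + (3.2)·(3.2) + (-0.8)·(-0.8)) / 4 = 26.8/4 = 6.7
  S[X,Y] = ((-1.8)·(-2.8) + (-2.8)·(0.2) + (2.2)·(-0.8) + (3.2)·(4.2) + (-0.8)·(-0.8)) / 4 = 16.8/4 = 4.2
  S[X,Z] = ((-1.8)·(0.2) + (-2.8)·(-0.8) + (2.2)·(2.2) + (3.2)·(-1.8) + (-0.8)·(0.2)) / 4 = 0.8/4 = 0.2
  S[Y,Y] = ((-2.8)·(-2.8) + (0.2)·(0.2) + (-0.8)·(-0.8) + (4.2)·(4.2) + (-0.8)·(-0.8)) / 4 = 26.8/4 = 6.7
  S[Y,Z] = ((-2.8)·(0.2) + (0.2)·(-0.8) + (-0.8)·(2.2) + (4.2)·(-1.8) + (-0.8)·(0.2)) / 4 = -10.2/4 = -2.55
  S[Z,Z] = ((0.2)·(0.2) + (-0.8)·(-0.8) + (2.2)·(2.2) + (-1.8)·(-1.8) + (0.2)·(0.2)) / 4 = 8.8/4 = 2.2

S is symmetric (S[j,i] = S[i,j]). Assembling:

S = [[6.7, 4.2, 0.2],
 [4.2, 6.7, -2.55],
 [0.2, -2.55, 2.2]]


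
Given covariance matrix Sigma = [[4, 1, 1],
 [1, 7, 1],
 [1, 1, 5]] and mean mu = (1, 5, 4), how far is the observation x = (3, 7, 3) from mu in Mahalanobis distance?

Step 1 — centre the observation: (x - mu) = (2, 2, -1).

Step 2 — invert Sigma (cofactor / det for 3×3, or solve directly):
  Sigma^{-1} = [[0.2698, -0.0317, -0.0476],
 [-0.0317, 0.1508, -0.0238],
 [-0.0476, -0.0238, 0.2143]].

Step 3 — form the quadratic (x - mu)^T · Sigma^{-1} · (x - mu):
  Sigma^{-1} · (x - mu) = (0.5238, 0.2619, -0.3571).
  (x - mu)^T · [Sigma^{-1} · (x - mu)] = (2)·(0.5238) + (2)·(0.2619) + (-1)·(-0.3571) = 1.9286.

Step 4 — take square root: d = √(1.9286) ≈ 1.3887.

d(x, mu) = √(1.9286) ≈ 1.3887


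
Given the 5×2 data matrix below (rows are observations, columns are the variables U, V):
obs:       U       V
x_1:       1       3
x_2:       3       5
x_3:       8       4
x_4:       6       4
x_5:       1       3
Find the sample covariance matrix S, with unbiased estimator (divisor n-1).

Step 1 — column means:
  mean(U) = (1 + 3 + 8 + 6 + 1) / 5 = 19/5 = 3.8
  mean(V) = (3 + 5 + 4 + 4 + 3) / 5 = 19/5 = 3.8

Step 2 — sample covariance S[i,j] = (1/(n-1)) · Σ_k (x_{k,i} - mean_i) · (x_{k,j} - mean_j), with n-1 = 4.
  S[U,U] = ((-2.8)·(-2.8) + (-0.8)·(-0.8) + (4.2)·(4.2) + (2.2)·(2.2) + (-2.8)·(-2.8)) / 4 = 38.8/4 = 9.7
  S[U,V] = ((-2.8)·(-0.8) + (-0.8)·(1.2) + (4.2)·(0.2) + (2.2)·(0.2) + (-2.8)·(-0.8)) / 4 = 4.8/4 = 1.2
  S[V,V] = ((-0.8)·(-0.8) + (1.2)·(1.2) + (0.2)·(0.2) + (0.2)·(0.2) + (-0.8)·(-0.8)) / 4 = 2.8/4 = 0.7

S is symmetric (S[j,i] = S[i,j]). Assembling:

S = [[9.7, 1.2],
 [1.2, 0.7]]


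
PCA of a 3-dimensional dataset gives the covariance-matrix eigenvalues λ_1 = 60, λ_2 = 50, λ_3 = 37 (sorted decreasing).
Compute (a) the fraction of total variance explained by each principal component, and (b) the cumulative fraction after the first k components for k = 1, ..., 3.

Step 1 — total variance = trace(Sigma) = Σ λ_i = 60 + 50 + 37 = 147.

Step 2 — fraction explained by component i = λ_i / Σ λ:
  PC1: 60/147 = 0.4082
  PC2: 50/147 = 0.3401
  PC3: 37/147 = 0.2517

Step 3 — cumulative fraction after k components = (λ_1 + ... + λ_k) / Σ λ:
  k = 1: 60/147 = 0.4082
  k = 2: (60 + 50)/147 = 110/147 = 0.7483
  k = 3: (60 + 50 + 37)/147 = 147/147 = 1

Summary (fraction, with percent):

explained: PC1 0.4082 (40.82%), PC2 0.3401 (34.01%), PC3 0.2517 (25.17%);  cumulative: 0.4082, 0.7483, 1


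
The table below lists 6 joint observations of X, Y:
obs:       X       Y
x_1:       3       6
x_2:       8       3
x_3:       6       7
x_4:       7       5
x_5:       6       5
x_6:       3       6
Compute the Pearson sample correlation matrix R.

Step 1 — column means:
  mean(X) = (3 + 8 + 6 + 7 + 6 + 3) / 6 = 33/6 = 5.5
  mean(Y) = (6 + 3 + 7 + 5 + 5 + 6) / 6 = 32/6 = 5.3333

Step 2 — sample variances and covariances s[i,j] = (1/(n-1)) · Σ_k (x_{k,i} - mean_i) · (x_{k,j} - mean_j), with n-1 = 5:
  s[X,X] = ((-2.5)·(-2.5) + (2.5)·(2.5) + (0.5)·(0.5) + (1.5)·(1.5) + (0.5)·(0.5) + (-2.5)·(-2.5)) / 5 = 21.5/5 = 4.3
  s[X,Y] = ((-2.5)·(0.6667) + (2.5)·(-2.3333) + (0.5)·(1.6667) + (1.5)·(-0.3333) + (0.5)·(-0.3333) + (-2.5)·(0.6667)) / 5 = -9/5 = -1.8
  s[Y,Y] = ((0.6667)·(0.6667) + (-2.3333)·(-2.3333) + (1.6667)·(1.6667) + (-0.3333)·(-0.3333) + (-0.3333)·(-0.3333) + (0.6667)·(0.6667)) / 5 = 9.3333/5 = 1.8667
  Sample standard deviations s_i = √(s[i,i]):
  s(X) = √(4.3) = 2.0736
  s(Y) = √(1.8667) = 1.3663

Step 3 — r_{ij} = s_{ij} / (s_i · s_j):
  r[X,X] = 1 (diagonal).
  r[X,Y] = -1.8 / (2.0736 · 1.3663) = -1.8 / 2.8331 = -0.6353
  r[Y,Y] = 1 (diagonal).

R is symmetric with unit diagonal. Assembling:

R = [[1, -0.6353],
 [-0.6353, 1]]


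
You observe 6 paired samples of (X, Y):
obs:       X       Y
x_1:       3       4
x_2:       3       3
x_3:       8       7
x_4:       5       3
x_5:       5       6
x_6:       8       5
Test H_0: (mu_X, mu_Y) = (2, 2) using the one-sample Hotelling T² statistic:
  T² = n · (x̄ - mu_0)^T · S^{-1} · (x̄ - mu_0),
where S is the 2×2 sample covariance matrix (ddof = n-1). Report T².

Step 1 — sample mean vector:
  mean(X) = (3 + 3 + 8 + 5 + 5 + 8) / 6 = 32/6 = 5.3333
  mean(Y) = (4 + 3 + 7 + 3 + 6 + 5) / 6 = 28/6 = 4.6667
  x̄ = (5.3333, 4.6667),  deviation x̄ - mu_0 = (5.3333, 4.6667) - (2, 2) = (3.3333, 2.6667).

Step 2 — sample covariance matrix, S[i,j] = (1/(n-1)) · Σ_k (x_{k,i} - mean_i) · (x_{k,j} - mean_j), divisor n-1 = 5:
  S[X,X] = ((-2.3333)·(-2.3333) + (-2.3333)·(-2.3333) + (2.6667)·(2.6667) + (-0.3333)·(-0.3333) + (-0.3333)·(-0.3333) + (2.6667)·(2.6667)) / 5 = 25.3333/5 = 5.0667
  S[X,Y] = ((-2.3333)·(-0.6667) + (-2.3333)·(-1.6667) + (2.6667)·(2.3333) + (-0.3333)·(-1.6667) + (-0.3333)·(1.3333) + (2.6667)·(0.3333)) / 5 = 12.6667/5 = 2.5333
  S[Y,Y] = ((-0.6667)·(-0.6667) + (-1.6667)·(-1.6667) + (2.3333)·(2.3333) + (-1.6667)·(-1.6667) + (1.3333)·(1.3333) + (0.3333)·(0.3333)) / 5 = 13.3333/5 = 2.6667
  S = [[5.0667, 2.5333],
 [2.5333, 2.6667]].

Step 3 — invert S. det(S) = 5.0667·2.6667 - (2.5333)² = 7.0933.
  S^{-1} = (1/det) · [[d, -b], [-b, a]] = [[0.3759, -0.3571],
 [-0.3571, 0.7143]].

Step 4 — quadratic form (x̄ - mu_0)^T · S^{-1} · (x̄ - mu_0):
  S^{-1} · (x̄ - mu_0) = (0.3008, 0.7143),
  (x̄ - mu_0)^T · [...] = (3.3333)·(0.3008) + (2.6667)·(0.7143) = 2.9073.

Step 5 — scale by n: T² = 6 · 2.9073 = 17.4436.

T² ≈ 17.4436


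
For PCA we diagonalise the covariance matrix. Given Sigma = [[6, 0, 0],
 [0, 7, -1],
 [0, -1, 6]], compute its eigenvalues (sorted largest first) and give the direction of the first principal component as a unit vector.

Step 1 — characteristic polynomial p(λ) = det(λI - Sigma) = λ³ - tr·λ² + c_1·λ - det, where tr = trace, c_1 = sum of the principal 2×2 minors, det = det(Sigma):
  tr = 6 + 7 + 6 = 19,
  c_1 = (6·7 - (0)²) + (6·6 - (0)²) + (7·6 - (-1)²) = 42 + 36 + 41 = 119,
  det = 6·(7·6 - (-1)²) - (0)·((0)·6 - (-1)·(0)) + (0)·((0)·(-1) - 7·(0)) = 6·(41) - (0)·(0) + (0)·(0) = 246.
  So p(λ) = λ³ - 19λ² + 119λ - 246.
Step 2 — look for an integer root (rational root theorem: any rational root is an integer divisor of 246). Testing λ = 6:
  p(6) = 216 - 684 + 714 - 246 = 0  ✓
  Dividing out (λ - 6): p(λ) = (λ - 6)(λ² - 13λ + 41).
Step 3 — remaining eigenvalues from the quadratic λ² - 13λ + 41 = 0:
  Δ = 13² - 4·41 = 169 - 164 = 5,  λ = (13 ± √5)/2 = (13 ± 2.2361)/2 ≈ 7.618 or 5.382.
  Sorted: λ_1 = 7.618,  λ_2 = 6,  λ_3 = 5.382  (check: sum = 19 = tr ✓).

Step 4 — unit eigenvector for λ_1 ≈ 7.618: v spans the null space of (Sigma - λ_1 I), whose rows are
  r_1 = (-1.618, 0, 0),  r_2 = (0, -0.618, -1),  r_3 = (0, -1, -1.618).
  v is orthogonal to every row, so take v ∝ r_1 × r_2 = ((0)·(-1) - (0)·(-0.618), (0)·(0) - (-1.618)·(-1), (-1.618)·(-0.618) - (0)·(0)) ≈ (0, -1.618, 1).
  Rescale (multiply by -1 so the first nonzero entry is positive): u = (0, 1.618, -1).
  ||u|| = √((0)² + (1.618)² + (-1)²) = √(3.618) ≈ 1.9021,  v_1 = u/||u|| ≈ (0, 0.8507, -0.5257) (||v_1|| = 1).

λ_1 = 7.618,  λ_2 = 6,  λ_3 = 5.382;  v_1 ≈ (0, 0.8507, -0.5257)


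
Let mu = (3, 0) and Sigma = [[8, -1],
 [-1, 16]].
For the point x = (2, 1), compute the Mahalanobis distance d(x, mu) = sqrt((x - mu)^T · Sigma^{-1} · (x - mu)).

Step 1 — centre the observation: (x - mu) = (-1, 1).

Step 2 — invert Sigma. det(Sigma) = 8·16 - (-1)² = 127.
  Sigma^{-1} = (1/det) · [[d, -b], [-b, a]] = [[0.126, 0.0079],
 [0.0079, 0.063]].

Step 3 — form the quadratic (x - mu)^T · Sigma^{-1} · (x - mu):
  Sigma^{-1} · (x - mu) = (-0.1181, 0.0551).
  (x - mu)^T · [Sigma^{-1} · (x - mu)] = (-1)·(-0.1181) + (1)·(0.0551) = 0.1732.

Step 4 — take square root: d = √(0.1732) ≈ 0.4162.

d(x, mu) = √(0.1732) ≈ 0.4162


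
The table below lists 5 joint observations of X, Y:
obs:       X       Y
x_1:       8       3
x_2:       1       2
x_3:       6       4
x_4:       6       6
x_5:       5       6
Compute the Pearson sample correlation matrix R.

Step 1 — column means:
  mean(X) = (8 + 1 + 6 + 6 + 5) / 5 = 26/5 = 5.2
  mean(Y) = (3 + 2 + 4 + 6 + 6) / 5 = 21/5 = 4.2

Step 2 — sample variances and covariances s[i,j] = (1/(n-1)) · Σ_k (x_{k,i} - mean_i) · (x_{k,j} - mean_j), with n-1 = 4:
  s[X,X] = ((2.8)·(2.8) + (-4.2)·(-4.2) + (0.8)·(0.8) + (0.8)·(0.8) + (-0.2)·(-0.2)) / 4 = 26.8/4 = 6.7
  s[X,Y] = ((2.8)·(-1.2) + (-4.2)·(-2.2) + (0.8)·(-0.2) + (0.8)·(1.8) + (-0.2)·(1.8)) / 4 = 6.8/4 = 1.7
  s[Y,Y] = ((-1.2)·(-1.2) + (-2.2)·(-2.2) + (-0.2)·(-0.2) + (1.8)·(1.8) + (1.8)·(1.8)) / 4 = 12.8/4 = 3.2
  Sample standard deviations s_i = √(s[i,i]):
  s(X) = √(6.7) = 2.5884
  s(Y) = √(3.2) = 1.7889

Step 3 — r_{ij} = s_{ij} / (s_i · s_j):
  r[X,X] = 1 (diagonal).
  r[X,Y] = 1.7 / (2.5884 · 1.7889) = 1.7 / 4.6303 = 0.3671
  r[Y,Y] = 1 (diagonal).

R is symmetric with unit diagonal. Assembling:

R = [[1, 0.3671],
 [0.3671, 1]]


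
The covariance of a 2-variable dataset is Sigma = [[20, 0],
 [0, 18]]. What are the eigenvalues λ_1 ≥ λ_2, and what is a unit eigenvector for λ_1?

Step 1 — characteristic polynomial of 2×2 Sigma:
  det(Sigma - λI) = λ² - trace · λ + det = 0.
  trace = 20 + 18 = 38, det = 20·18 - (0)² = 360.
Step 2 — discriminant:
  Δ = trace² - 4·det = 1444 - 1440 = 4.
Step 3 — eigenvalues:
  λ = (trace ± √Δ)/2 = (38 ± 2)/2,
  λ_1 = 20,  λ_2 = 18.

Step 4 — unit eigenvector for λ_1: Sigma is diagonal, so its eigenvectors are the coordinate axes. λ_1 = 20 is the diagonal entry on the first coordinate axis, hence
  v_1 = (1, 0) (||v_1|| = 1).

λ_1 = 20,  λ_2 = 18;  v_1 ≈ (1, 0)


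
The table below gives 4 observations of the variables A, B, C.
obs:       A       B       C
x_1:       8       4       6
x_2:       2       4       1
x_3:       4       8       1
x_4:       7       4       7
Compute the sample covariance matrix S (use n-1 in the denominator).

Step 1 — column means:
  mean(A) = (8 + 2 + 4 + 7) / 4 = 21/4 = 5.25
  mean(B) = (4 + 4 + 8 + 4) / 4 = 20/4 = 5
  mean(C) = (6 + 1 + 1 + 7) / 4 = 15/4 = 3.75

Step 2 — sample covariance S[i,j] = (1/(n-1)) · Σ_k (x_{k,i} - mean_i) · (x_{k,j} - mean_j), with n-1 = 3.
  S[A,A] = ((2.75)·(2.75) + (-3.25)·(-3.25) + (-1.25)·(-1.25) + (1.75)·(1.75)) / 3 = 22.75/3 = 7.5833
  S[A,B] = ((2.75)·(-1) + (-3.25)·(-1) + (-1.25)·(3) + (1.75)·(-1)) / 3 = -5/3 = -1.6667
  S[A,C] = ((2.75)·(2.25) + (-3.25)·(-2.75) + (-1.25)·(-2.75) + (1.75)·(3.25)) / 3 = 24.25/3 = 8.0833
  S[B,B] = ((-1)·(-1) + (-1)·(-1) + (3)·(3) + (-1)·(-1)) / 3 = 12/3 = 4
  S[B,C] = ((-1)·(2.25) + (-1)·(-2.75) + (3)·(-2.75) + (-1)·(3.25)) / 3 = -11/3 = -3.6667
  S[C,C] = ((2.25)·(2.25) + (-2.75)·(-2.75) + (-2.75)·(-2.75) + (3.25)·(3.25)) / 3 = 30.75/3 = 10.25

S is symmetric (S[j,i] = S[i,j]). Assembling:

S = [[7.5833, -1.6667, 8.0833],
 [-1.6667, 4, -3.6667],
 [8.0833, -3.6667, 10.25]]


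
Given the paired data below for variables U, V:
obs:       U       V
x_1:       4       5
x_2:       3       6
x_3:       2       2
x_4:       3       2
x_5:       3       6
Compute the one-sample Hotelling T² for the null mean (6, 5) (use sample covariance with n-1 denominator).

Step 1 — sample mean vector:
  mean(U) = (4 + 3 + 2 + 3 + 3) / 5 = 15/5 = 3
  mean(V) = (5 + 6 + 2 + 2 + 6) / 5 = 21/5 = 4.2
  x̄ = (3, 4.2),  deviation x̄ - mu_0 = (3, 4.2) - (6, 5) = (-3, -0.8).

Step 2 — sample covariance matrix, S[i,j] = (1/(n-1)) · Σ_k (x_{k,i} - mean_i) · (x_{k,j} - mean_j), divisor n-1 = 4:
  S[U,U] = ((1)·(1) + (0)·(0) + (-1)·(-1) + (0)·(0) + (0)·(0)) / 4 = 2/4 = 0.5
  S[U,V] = ((1)·(0.8) + (0)·(1.8) + (-1)·(-2.2) + (0)·(-2.2) + (0)·(1.8)) / 4 = 3/4 = 0.75
  S[V,V] = ((0.8)·(0.8) + (1.8)·(1.8) + (-2.2)·(-2.2) + (-2.2)·(-2.2) + (1.8)·(1.8)) / 4 = 16.8/4 = 4.2
  S = [[0.5, 0.75],
 [0.75, 4.2]].

Step 3 — invert S. det(S) = 0.5·4.2 - (0.75)² = 1.5375.
  S^{-1} = (1/det) · [[d, -b], [-b, a]] = [[2.7317, -0.4878],
 [-0.4878, 0.3252]].

Step 4 — quadratic form (x̄ - mu_0)^T · S^{-1} · (x̄ - mu_0):
  S^{-1} · (x̄ - mu_0) = (-7.8049, 1.2033),
  (x̄ - mu_0)^T · [...] = (-3)·(-7.8049) + (-0.8)·(1.2033) = 22.452.

Step 5 — scale by n: T² = 5 · 22.452 = 112.2602.

T² ≈ 112.2602


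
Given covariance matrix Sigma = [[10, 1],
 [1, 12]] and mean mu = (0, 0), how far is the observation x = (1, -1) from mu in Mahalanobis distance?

Step 1 — centre the observation: (x - mu) = (1, -1).

Step 2 — invert Sigma. det(Sigma) = 10·12 - (1)² = 119.
  Sigma^{-1} = (1/det) · [[d, -b], [-b, a]] = [[0.1008, -0.0084],
 [-0.0084, 0.084]].

Step 3 — form the quadratic (x - mu)^T · Sigma^{-1} · (x - mu):
  Sigma^{-1} · (x - mu) = (0.1092, -0.0924).
  (x - mu)^T · [Sigma^{-1} · (x - mu)] = (1)·(0.1092) + (-1)·(-0.0924) = 0.2017.

Step 4 — take square root: d = √(0.2017) ≈ 0.4491.

d(x, mu) = √(0.2017) ≈ 0.4491


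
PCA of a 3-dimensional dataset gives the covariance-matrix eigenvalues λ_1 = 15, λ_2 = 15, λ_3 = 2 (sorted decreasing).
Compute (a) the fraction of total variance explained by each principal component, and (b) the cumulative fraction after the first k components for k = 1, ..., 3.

Step 1 — total variance = trace(Sigma) = Σ λ_i = 15 + 15 + 2 = 32.

Step 2 — fraction explained by component i = λ_i / Σ λ:
  PC1: 15/32 = 0.4688
  PC2: 15/32 = 0.4688
  PC3: 2/32 = 0.0625

Step 3 — cumulative fraction after k components = (λ_1 + ... + λ_k) / Σ λ:
  k = 1: 15/32 = 0.4688
  k = 2: (15 + 15)/32 = 30/32 = 0.9375
  k = 3: (15 + 15 + 2)/32 = 32/32 = 1

Summary (fraction, with percent):

explained: PC1 0.4688 (46.88%), PC2 0.4688 (46.88%), PC3 0.0625 (6.25%);  cumulative: 0.4688, 0.9375, 1


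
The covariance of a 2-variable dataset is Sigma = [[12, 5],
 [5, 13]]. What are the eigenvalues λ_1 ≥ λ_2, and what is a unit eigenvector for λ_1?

Step 1 — characteristic polynomial of 2×2 Sigma:
  det(Sigma - λI) = λ² - trace · λ + det = 0.
  trace = 12 + 13 = 25, det = 12·13 - (5)² = 131.
Step 2 — discriminant:
  Δ = trace² - 4·det = 625 - 524 = 101.
Step 3 — eigenvalues:
  λ = (trace ± √Δ)/2 = (25 ± 10.0499)/2,
  λ_1 = 17.5249,  λ_2 = 7.4751.

Step 4 — unit eigenvector for λ_1: solve (Sigma - λ_1 I)v = 0. First row:
  (12 - 17.5249)·v_x + (5)·v_y = 0, i.e. (-5.5249)·v_x + (5)·v_y = 0,
  so v ∝ (b, λ_1 - a) = (5, 5.5249) = u.
  ||u|| = √((5)² + (5.5249)²) = √(55.5249) ≈ 7.4515,
  v_1 = u/||u|| ≈ (0.671, 0.7415) (||v_1|| = 1).

λ_1 = 17.5249,  λ_2 = 7.4751;  v_1 ≈ (0.671, 0.7415)


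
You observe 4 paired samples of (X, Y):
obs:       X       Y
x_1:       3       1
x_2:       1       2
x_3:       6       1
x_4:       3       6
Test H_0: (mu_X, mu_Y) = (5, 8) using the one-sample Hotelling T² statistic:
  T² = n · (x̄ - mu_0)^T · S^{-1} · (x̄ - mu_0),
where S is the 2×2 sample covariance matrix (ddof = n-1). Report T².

Step 1 — sample mean vector:
  mean(X) = (3 + 1 + 6 + 3) / 4 = 13/4 = 3.25
  mean(Y) = (1 + 2 + 1 + 6) / 4 = 10/4 = 2.5
  x̄ = (3.25, 2.5),  deviation x̄ - mu_0 = (3.25, 2.5) - (5, 8) = (-1.75, -5.5).

Step 2 — sample covariance matrix, S[i,j] = (1/(n-1)) · Σ_k (x_{k,i} - mean_i) · (x_{k,j} - mean_j), divisor n-1 = 3:
  S[X,X] = ((-0.25)·(-0.25) + (-2.25)·(-2.25) + (2.75)·(2.75) + (-0.25)·(-0.25)) / 3 = 12.75/3 = 4.25
  S[X,Y] = ((-0.25)·(-1.5) + (-2.25)·(-0.5) + (2.75)·(-1.5) + (-0.25)·(3.5)) / 3 = -3.5/3 = -1.1667
  S[Y,Y] = ((-1.5)·(-1.5) + (-0.5)·(-0.5) + (-1.5)·(-1.5) + (3.5)·(3.5)) / 3 = 17/3 = 5.6667
  S = [[4.25, -1.1667],
 [-1.1667, 5.6667]].

Step 3 — invert S. det(S) = 4.25·5.6667 - (-1.1667)² = 22.7222.
  S^{-1} = (1/det) · [[d, -b], [-b, a]] = [[0.2494, 0.0513],
 [0.0513, 0.187]].

Step 4 — quadratic form (x̄ - mu_0)^T · S^{-1} · (x̄ - mu_0):
  S^{-1} · (x̄ - mu_0) = (-0.7188, -1.1186),
  (x̄ - mu_0)^T · [...] = (-1.75)·(-0.7188) + (-5.5)·(-1.1186) = 7.4101.

Step 5 — scale by n: T² = 4 · 7.4101 = 29.6406.

T² ≈ 29.6406


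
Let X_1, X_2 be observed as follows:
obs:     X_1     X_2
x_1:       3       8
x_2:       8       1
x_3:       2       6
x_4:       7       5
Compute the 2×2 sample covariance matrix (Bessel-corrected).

Step 1 — column means:
  mean(X_1) = (3 + 8 + 2 + 7) / 4 = 20/4 = 5
  mean(X_2) = (8 + 1 + 6 + 5) / 4 = 20/4 = 5

Step 2 — sample covariance S[i,j] = (1/(n-1)) · Σ_k (x_{k,i} - mean_i) · (x_{k,j} - mean_j), with n-1 = 3.
  S[X_1,X_1] = ((-2)·(-2) + (3)·(3) + (-3)·(-3) + (2)·(2)) / 3 = 26/3 = 8.6667
  S[X_1,X_2] = ((-2)·(3) + (3)·(-4) + (-3)·(1) + (2)·(0)) / 3 = -21/3 = -7
  S[X_2,X_2] = ((3)·(3) + (-4)·(-4) + (1)·(1) + (0)·(0)) / 3 = 26/3 = 8.6667

S is symmetric (S[j,i] = S[i,j]). Assembling:

S = [[8.6667, -7],
 [-7, 8.6667]]


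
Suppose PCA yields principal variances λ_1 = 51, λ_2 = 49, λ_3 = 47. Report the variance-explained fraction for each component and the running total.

Step 1 — total variance = trace(Sigma) = Σ λ_i = 51 + 49 + 47 = 147.

Step 2 — fraction explained by component i = λ_i / Σ λ:
  PC1: 51/147 = 0.3469
  PC2: 49/147 = 0.3333
  PC3: 47/147 = 0.3197

Step 3 — cumulative fraction after k components = (λ_1 + ... + λ_k) / Σ λ:
  k = 1: 51/147 = 0.3469
  k = 2: (51 + 49)/147 = 100/147 = 0.6803
  k = 3: (51 + 49 + 47)/147 = 147/147 = 1

Summary (fraction, with percent):

explained: PC1 0.3469 (34.69%), PC2 0.3333 (33.33%), PC3 0.3197 (31.97%);  cumulative: 0.3469, 0.6803, 1


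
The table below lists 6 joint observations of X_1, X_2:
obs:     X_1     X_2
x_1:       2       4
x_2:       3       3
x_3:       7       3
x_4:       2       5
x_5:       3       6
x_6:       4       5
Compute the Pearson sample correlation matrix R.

Step 1 — column means:
  mean(X_1) = (2 + 3 + 7 + 2 + 3 + 4) / 6 = 21/6 = 3.5
  mean(X_2) = (4 + 3 + 3 + 5 + 6 + 5) / 6 = 26/6 = 4.3333

Step 2 — sample variances and covariances s[i,j] = (1/(n-1)) · Σ_k (x_{k,i} - mean_i) · (x_{k,j} - mean_j), with n-1 = 5:
  s[X_1,X_1] = ((-1.5)·(-1.5) + (-0.5)·(-0.5) + (3.5)·(3.5) + (-1.5)·(-1.5) + (-0.5)·(-0.5) + (0.5)·(0.5)) / 5 = 17.5/5 = 3.5
  s[X_1,X_2] = ((-1.5)·(-0.3333) + (-0.5)·(-1.3333) + (3.5)·(-1.3333) + (-1.5)·(0.6667) + (-0.5)·(1.6667) + (0.5)·(0.6667)) / 5 = -5/5 = -1
  s[X_2,X_2] = ((-0.3333)·(-0.3333) + (-1.3333)·(-1.3333) + (-1.3333)·(-1.3333) + (0.6667)·(0.6667) + (1.6667)·(1.6667) + (0.6667)·(0.6667)) / 5 = 7.3333/5 = 1.4667
  Sample standard deviations s_i = √(s[i,i]):
  s(X_1) = √(3.5) = 1.8708
  s(X_2) = √(1.4667) = 1.2111

Step 3 — r_{ij} = s_{ij} / (s_i · s_j):
  r[X_1,X_1] = 1 (diagonal).
  r[X_1,X_2] = -1 / (1.8708 · 1.2111) = -1 / 2.2657 = -0.4414
  r[X_2,X_2] = 1 (diagonal).

R is symmetric with unit diagonal. Assembling:

R = [[1, -0.4414],
 [-0.4414, 1]]


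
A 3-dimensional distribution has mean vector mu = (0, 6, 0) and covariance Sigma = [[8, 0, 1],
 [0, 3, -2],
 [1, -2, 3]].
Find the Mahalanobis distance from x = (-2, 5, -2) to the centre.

Step 1 — centre the observation: (x - mu) = (-2, -1, -2).

Step 2 — invert Sigma (cofactor / det for 3×3, or solve directly):
  Sigma^{-1} = [[0.1351, -0.0541, -0.0811],
 [-0.0541, 0.6216, 0.4324],
 [-0.0811, 0.4324, 0.6486]].

Step 3 — form the quadratic (x - mu)^T · Sigma^{-1} · (x - mu):
  Sigma^{-1} · (x - mu) = (-0.0541, -1.3784, -1.5676).
  (x - mu)^T · [Sigma^{-1} · (x - mu)] = (-2)·(-0.0541) + (-1)·(-1.3784) + (-2)·(-1.5676) = 4.6216.

Step 4 — take square root: d = √(4.6216) ≈ 2.1498.

d(x, mu) = √(4.6216) ≈ 2.1498


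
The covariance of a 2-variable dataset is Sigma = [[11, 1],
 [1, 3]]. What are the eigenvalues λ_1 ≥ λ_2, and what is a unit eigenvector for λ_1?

Step 1 — characteristic polynomial of 2×2 Sigma:
  det(Sigma - λI) = λ² - trace · λ + det = 0.
  trace = 11 + 3 = 14, det = 11·3 - (1)² = 32.
Step 2 — discriminant:
  Δ = trace² - 4·det = 196 - 128 = 68.
Step 3 — eigenvalues:
  λ = (trace ± √Δ)/2 = (14 ± 8.2462)/2,
  λ_1 = 11.1231,  λ_2 = 2.8769.

Step 4 — unit eigenvector for λ_1: solve (Sigma - λ_1 I)v = 0. First row:
  (11 - 11.1231)·v_x + (1)·v_y = 0, i.e. (-0.1231)·v_x + (1)·v_y = 0,
  so v ∝ (b, λ_1 - a) = (1, 0.1231) = u.
  ||u|| = √((1)² + (0.1231)²) = √(1.0152) ≈ 1.0075,
  v_1 = u/||u|| ≈ (0.9925, 0.1222) (||v_1|| = 1).

λ_1 = 11.1231,  λ_2 = 2.8769;  v_1 ≈ (0.9925, 0.1222)


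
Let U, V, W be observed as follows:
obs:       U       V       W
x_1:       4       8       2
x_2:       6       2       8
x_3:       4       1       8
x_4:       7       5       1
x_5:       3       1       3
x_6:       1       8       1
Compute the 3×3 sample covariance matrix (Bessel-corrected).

Step 1 — column means:
  mean(U) = (4 + 6 + 4 + 7 + 3 + 1) / 6 = 25/6 = 4.1667
  mean(V) = (8 + 2 + 1 + 5 + 1 + 8) / 6 = 25/6 = 4.1667
  mean(W) = (2 + 8 + 8 + 1 + 3 + 1) / 6 = 23/6 = 3.8333

Step 2 — sample covariance S[i,j] = (1/(n-1)) · Σ_k (x_{k,i} - mean_i) · (x_{k,j} - mean_j), with n-1 = 5.
  S[U,U] = ((-0.1667)·(-0.1667) + (1.8333)·(1.8333) + (-0.1667)·(-0.1667) + (2.8333)·(2.8333) + (-1.1667)·(-1.1667) + (-3.1667)·(-3.1667)) / 5 = 22.8333/5 = 4.5667
  S[U,V] = ((-0.1667)·(3.8333) + (1.8333)·(-2.1667) + (-0.1667)·(-3.1667) + (2.8333)·(0.8333) + (-1.1667)·(-3.1667) + (-3.1667)·(3.8333)) / 5 = -10.1667/5 = -2.0333
  S[U,W] = ((-0.1667)·(-1.8333) + (1.8333)·(4.1667) + (-0.1667)·(4.1667) + (2.8333)·(-2.8333) + (-1.1667)·(-0.8333) + (-3.1667)·(-2.8333)) / 5 = 9.1667/5 = 1.8333
  S[V,V] = ((3.8333)·(3.8333) + (-2.1667)·(-2.1667) + (-3.1667)·(-3.1667) + (0.8333)·(0.8333) + (-3.1667)·(-3.1667) + (3.8333)·(3.8333)) / 5 = 54.8333/5 = 10.9667
  S[V,W] = ((3.8333)·(-1.8333) + (-2.1667)·(4.1667) + (-3.1667)·(4.1667) + (0.8333)·(-2.8333) + (-3.1667)·(-0.8333) + (3.8333)·(-2.8333)) / 5 = -39.8333/5 = -7.9667
  S[W,W] = ((-1.8333)·(-1.8333) + (4.1667)·(4.1667) + (4.1667)·(4.1667) + (-2.8333)·(-2.8333) + (-0.8333)·(-0.8333) + (-2.8333)·(-2.8333)) / 5 = 54.8333/5 = 10.9667

S is symmetric (S[j,i] = S[i,j]). Assembling:

S = [[4.5667, -2.0333, 1.8333],
 [-2.0333, 10.9667, -7.9667],
 [1.8333, -7.9667, 10.9667]]


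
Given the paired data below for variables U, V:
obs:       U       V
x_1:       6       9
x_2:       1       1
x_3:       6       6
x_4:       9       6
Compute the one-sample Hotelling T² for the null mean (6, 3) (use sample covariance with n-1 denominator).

Step 1 — sample mean vector:
  mean(U) = (6 + 1 + 6 + 9) / 4 = 22/4 = 5.5
  mean(V) = (9 + 1 + 6 + 6) / 4 = 22/4 = 5.5
  x̄ = (5.5, 5.5),  deviation x̄ - mu_0 = (5.5, 5.5) - (6, 3) = (-0.5, 2.5).

Step 2 — sample covariance matrix, S[i,j] = (1/(n-1)) · Σ_k (x_{k,i} - mean_i) · (x_{k,j} - mean_j), divisor n-1 = 3:
  S[U,U] = ((0.5)·(0.5) + (-4.5)·(-4.5) + (0.5)·(0.5) + (3.5)·(3.5)) / 3 = 33/3 = 11
  S[U,V] = ((0.5)·(3.5) + (-4.5)·(-4.5) + (0.5)·(0.5) + (3.5)·(0.5)) / 3 = 24/3 = 8
  S[V,V] = ((3.5)·(3.5) + (-4.5)·(-4.5) + (0.5)·(0.5) + (0.5)·(0.5)) / 3 = 33/3 = 11
  S = [[11, 8],
 [8, 11]].

Step 3 — invert S. det(S) = 11·11 - (8)² = 57.
  S^{-1} = (1/det) · [[d, -b], [-b, a]] = [[0.193, -0.1404],
 [-0.1404, 0.193]].

Step 4 — quadratic form (x̄ - mu_0)^T · S^{-1} · (x̄ - mu_0):
  S^{-1} · (x̄ - mu_0) = (-0.4474, 0.5526),
  (x̄ - mu_0)^T · [...] = (-0.5)·(-0.4474) + (2.5)·(0.5526) = 1.6053.

Step 5 — scale by n: T² = 4 · 1.6053 = 6.4211.

T² ≈ 6.4211


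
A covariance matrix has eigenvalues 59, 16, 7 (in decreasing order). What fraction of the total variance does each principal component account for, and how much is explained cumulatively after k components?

Step 1 — total variance = trace(Sigma) = Σ λ_i = 59 + 16 + 7 = 82.

Step 2 — fraction explained by component i = λ_i / Σ λ:
  PC1: 59/82 = 0.7195
  PC2: 16/82 = 0.1951
  PC3: 7/82 = 0.0854

Step 3 — cumulative fraction after k components = (λ_1 + ... + λ_k) / Σ λ:
  k = 1: 59/82 = 0.7195
  k = 2: (59 + 16)/82 = 75/82 = 0.9146
  k = 3: (59 + 16 + 7)/82 = 82/82 = 1

Summary (fraction, with percent):

explained: PC1 0.7195 (71.95%), PC2 0.1951 (19.51%), PC3 0.0854 (8.54%);  cumulative: 0.7195, 0.9146, 1


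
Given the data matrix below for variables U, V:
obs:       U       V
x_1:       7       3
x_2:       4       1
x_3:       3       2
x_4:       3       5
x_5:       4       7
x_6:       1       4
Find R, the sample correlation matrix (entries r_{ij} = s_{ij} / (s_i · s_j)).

Step 1 — column means:
  mean(U) = (7 + 4 + 3 + 3 + 4 + 1) / 6 = 22/6 = 3.6667
  mean(V) = (3 + 1 + 2 + 5 + 7 + 4) / 6 = 22/6 = 3.6667

Step 2 — sample variances and covariances s[i,j] = (1/(n-1)) · Σ_k (x_{k,i} - mean_i) · (x_{k,j} - mean_j), with n-1 = 5:
  s[U,U] = ((3.3333)·(3.3333) + (0.3333)·(0.3333) + (-0.6667)·(-0.6667) + (-0.6667)·(-0.6667) + (0.3333)·(0.3333) + (-2.6667)·(-2.6667)) / 5 = 19.3333/5 = 3.8667
  s[U,V] = ((3.3333)·(-0.6667) + (0.3333)·(-2.6667) + (-0.6667)·(-1.6667) + (-0.6667)·(1.3333) + (0.3333)·(3.3333) + (-2.6667)·(0.3333)) / 5 = -2.6667/5 = -0.5333
  s[V,V] = ((-0.6667)·(-0.6667) + (-2.6667)·(-2.6667) + (-1.6667)·(-1.6667) + (1.3333)·(1.3333) + (3.3333)·(3.3333) + (0.3333)·(0.3333)) / 5 = 23.3333/5 = 4.6667
  Sample standard deviations s_i = √(s[i,i]):
  s(U) = √(3.8667) = 1.9664
  s(V) = √(4.6667) = 2.1602

Step 3 — r_{ij} = s_{ij} / (s_i · s_j):
  r[U,U] = 1 (diagonal).
  r[U,V] = -0.5333 / (1.9664 · 2.1602) = -0.5333 / 4.2479 = -0.1256
  r[V,V] = 1 (diagonal).

R is symmetric with unit diagonal. Assembling:

R = [[1, -0.1256],
 [-0.1256, 1]]


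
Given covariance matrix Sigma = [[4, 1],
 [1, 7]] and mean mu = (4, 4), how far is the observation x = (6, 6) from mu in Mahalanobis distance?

Step 1 — centre the observation: (x - mu) = (2, 2).

Step 2 — invert Sigma. det(Sigma) = 4·7 - (1)² = 27.
  Sigma^{-1} = (1/det) · [[d, -b], [-b, a]] = [[0.2593, -0.037],
 [-0.037, 0.1481]].

Step 3 — form the quadratic (x - mu)^T · Sigma^{-1} · (x - mu):
  Sigma^{-1} · (x - mu) = (0.4444, 0.2222).
  (x - mu)^T · [Sigma^{-1} · (x - mu)] = (2)·(0.4444) + (2)·(0.2222) = 1.3333.

Step 4 — take square root: d = √(1.3333) ≈ 1.1547.

d(x, mu) = √(1.3333) ≈ 1.1547


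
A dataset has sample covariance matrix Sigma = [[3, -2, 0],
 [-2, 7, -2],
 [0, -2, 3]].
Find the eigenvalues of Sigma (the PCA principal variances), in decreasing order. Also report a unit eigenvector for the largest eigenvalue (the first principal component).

Step 1 — characteristic polynomial p(λ) = det(λI - Sigma) = λ³ - tr·λ² + c_1·λ - det, where tr = trace, c_1 = sum of the principal 2×2 minors, det = det(Sigma):
  tr = 3 + 7 + 3 = 13,
  c_1 = (3·7 - (-2)²) + (3·3 - (0)²) + (7·3 - (-2)²) = 17 + 9 + 17 = 43,
  det = 3·(7·3 - (-2)²) - (-2)·((-2)·3 - (-2)·(0)) + (0)·((-2)·(-2) - 7·(0)) = 3·(17) - (-2)·(-6) + (0)·(4) = 39.
  So p(λ) = λ³ - 13λ² + 43λ - 39.
Step 2 — look for an integer root (rational root theorem: any rational root is an integer divisor of 39). Testing λ = 3:
  p(3) = 27 - 117 + 129 - 39 = 0  ✓
  Dividing out (λ - 3): p(λ) = (λ - 3)(λ² - 10λ + 13).
Step 3 — remaining eigenvalues from the quadratic λ² - 10λ + 13 = 0:
  Δ = 10² - 4·13 = 100 - 52 = 48,  λ = (10 ± √48)/2 = (10 ± 6.9282)/2 ≈ 8.4641 or 1.5359.
  Sorted: λ_1 = 8.4641,  λ_2 = 3,  λ_3 = 1.5359  (check: sum = 13 = tr ✓).

Step 4 — unit eigenvector for λ_1 ≈ 8.4641: v spans the null space of (Sigma - λ_1 I), whose rows are
  r_1 = (-5.4641, -2, 0),  r_2 = (-2, -1.4641, -2),  r_3 = (0, -2, -5.4641).
  v is orthogonal to every row, so take v ∝ r_1 × r_2 = ((-2)·(-2) - (0)·(-1.4641), (0)·(-2) - (-5.4641)·(-2), (-5.4641)·(-1.4641) - (-2)·(-2)) ≈ (4, -10.9282, 4).
  Let u = (4, -10.9282, 4).
  ||u|| = √((4)² + (-10.9282)² + (4)²) = √(151.4256) ≈ 12.3055,  v_1 = u/||u|| ≈ (0.3251, -0.8881, 0.3251) (||v_1|| = 1).

λ_1 = 8.4641,  λ_2 = 3,  λ_3 = 1.5359;  v_1 ≈ (0.3251, -0.8881, 0.3251)


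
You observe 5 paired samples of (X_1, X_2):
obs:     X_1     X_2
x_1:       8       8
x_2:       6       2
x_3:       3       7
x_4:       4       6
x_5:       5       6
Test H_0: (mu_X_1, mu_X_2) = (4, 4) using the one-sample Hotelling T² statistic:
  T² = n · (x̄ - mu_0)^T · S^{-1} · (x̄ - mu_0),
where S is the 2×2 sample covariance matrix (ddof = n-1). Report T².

Step 1 — sample mean vector:
  mean(X_1) = (8 + 6 + 3 + 4 + 5) / 5 = 26/5 = 5.2
  mean(X_2) = (8 + 2 + 7 + 6 + 6) / 5 = 29/5 = 5.8
  x̄ = (5.2, 5.8),  deviation x̄ - mu_0 = (5.2, 5.8) - (4, 4) = (1.2, 1.8).

Step 2 — sample covariance matrix, S[i,j] = (1/(n-1)) · Σ_k (x_{k,i} - mean_i) · (x_{k,j} - mean_j), divisor n-1 = 4:
  S[X_1,X_1] = ((2.8)·(2.8) + (0.8)·(0.8) + (-2.2)·(-2.2) + (-1.2)·(-1.2) + (-0.2)·(-0.2)) / 4 = 14.8/4 = 3.7
  S[X_1,X_2] = ((2.8)·(2.2) + (0.8)·(-3.8) + (-2.2)·(1.2) + (-1.2)·(0.2) + (-0.2)·(0.2)) / 4 = 0.2/4 = 0.05
  S[X_2,X_2] = ((2.2)·(2.2) + (-3.8)·(-3.8) + (1.2)·(1.2) + (0.2)·(0.2) + (0.2)·(0.2)) / 4 = 20.8/4 = 5.2
  S = [[3.7, 0.05],
 [0.05, 5.2]].

Step 3 — invert S. det(S) = 3.7·5.2 - (0.05)² = 19.2375.
  S^{-1} = (1/det) · [[d, -b], [-b, a]] = [[0.2703, -0.0026],
 [-0.0026, 0.1923]].

Step 4 — quadratic form (x̄ - mu_0)^T · S^{-1} · (x̄ - mu_0):
  S^{-1} · (x̄ - mu_0) = (0.3197, 0.3431),
  (x̄ - mu_0)^T · [...] = (1.2)·(0.3197) + (1.8)·(0.3431) = 1.0012.

Step 5 — scale by n: T² = 5 · 1.0012 = 5.0058.

T² ≈ 5.0058


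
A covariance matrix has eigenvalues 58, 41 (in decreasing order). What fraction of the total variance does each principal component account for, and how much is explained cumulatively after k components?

Step 1 — total variance = trace(Sigma) = Σ λ_i = 58 + 41 = 99.

Step 2 — fraction explained by component i = λ_i / Σ λ:
  PC1: 58/99 = 0.5859
  PC2: 41/99 = 0.4141

Step 3 — cumulative fraction after k components = (λ_1 + ... + λ_k) / Σ λ:
  k = 1: 58/99 = 0.5859
  k = 2: (58 + 41)/99 = 99/99 = 1

Summary (fraction, with percent):

explained: PC1 0.5859 (58.59%), PC2 0.4141 (41.41%);  cumulative: 0.5859, 1


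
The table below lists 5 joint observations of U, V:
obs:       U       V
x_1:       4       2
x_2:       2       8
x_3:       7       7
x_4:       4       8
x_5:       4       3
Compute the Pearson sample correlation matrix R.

Step 1 — column means:
  mean(U) = (4 + 2 + 7 + 4 + 4) / 5 = 21/5 = 4.2
  mean(V) = (2 + 8 + 7 + 8 + 3) / 5 = 28/5 = 5.6

Step 2 — sample variances and covariances s[i,j] = (1/(n-1)) · Σ_k (x_{k,i} - mean_i) · (x_{k,j} - mean_j), with n-1 = 4:
  s[U,U] = ((-0.2)·(-0.2) + (-2.2)·(-2.2) + (2.8)·(2.8) + (-0.2)·(-0.2) + (-0.2)·(-0.2)) / 4 = 12.8/4 = 3.2
  s[U,V] = ((-0.2)·(-3.6) + (-2.2)·(2.4) + (2.8)·(1.4) + (-0.2)·(2.4) + (-0.2)·(-2.6)) / 4 = -0.6/4 = -0.15
  s[V,V] = ((-3.6)·(-3.6) + (2.4)·(2.4) + (1.4)·(1.4) + (2.4)·(2.4) + (-2.6)·(-2.6)) / 4 = 33.2/4 = 8.3
  Sample standard deviations s_i = √(s[i,i]):
  s(U) = √(3.2) = 1.7889
  s(V) = √(8.3) = 2.881

Step 3 — r_{ij} = s_{ij} / (s_i · s_j):
  r[U,U] = 1 (diagonal).
  r[U,V] = -0.15 / (1.7889 · 2.881) = -0.15 / 5.1536 = -0.0291
  r[V,V] = 1 (diagonal).

R is symmetric with unit diagonal. Assembling:

R = [[1, -0.0291],
 [-0.0291, 1]]


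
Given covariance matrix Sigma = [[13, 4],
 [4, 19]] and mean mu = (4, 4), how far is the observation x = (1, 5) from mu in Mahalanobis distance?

Step 1 — centre the observation: (x - mu) = (-3, 1).

Step 2 — invert Sigma. det(Sigma) = 13·19 - (4)² = 231.
  Sigma^{-1} = (1/det) · [[d, -b], [-b, a]] = [[0.0823, -0.0173],
 [-0.0173, 0.0563]].

Step 3 — form the quadratic (x - mu)^T · Sigma^{-1} · (x - mu):
  Sigma^{-1} · (x - mu) = (-0.2641, 0.1082).
  (x - mu)^T · [Sigma^{-1} · (x - mu)] = (-3)·(-0.2641) + (1)·(0.1082) = 0.9004.

Step 4 — take square root: d = √(0.9004) ≈ 0.9489.

d(x, mu) = √(0.9004) ≈ 0.9489


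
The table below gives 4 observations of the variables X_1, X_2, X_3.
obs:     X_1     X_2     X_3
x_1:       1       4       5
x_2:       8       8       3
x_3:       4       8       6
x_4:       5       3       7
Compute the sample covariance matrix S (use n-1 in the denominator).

Step 1 — column means:
  mean(X_1) = (1 + 8 + 4 + 5) / 4 = 18/4 = 4.5
  mean(X_2) = (4 + 8 + 8 + 3) / 4 = 23/4 = 5.75
  mean(X_3) = (5 + 3 + 6 + 7) / 4 = 21/4 = 5.25

Step 2 — sample covariance S[i,j] = (1/(n-1)) · Σ_k (x_{k,i} - mean_i) · (x_{k,j} - mean_j), with n-1 = 3.
  S[X_1,X_1] = ((-3.5)·(-3.5) + (3.5)·(3.5) + (-0.5)·(-0.5) + (0.5)·(0.5)) / 3 = 25/3 = 8.3333
  S[X_1,X_2] = ((-3.5)·(-1.75) + (3.5)·(2.25) + (-0.5)·(2.25) + (0.5)·(-2.75)) / 3 = 11.5/3 = 3.8333
  S[X_1,X_3] = ((-3.5)·(-0.25) + (3.5)·(-2.25) + (-0.5)·(0.75) + (0.5)·(1.75)) / 3 = -6.5/3 = -2.1667
  S[X_2,X_2] = ((-1.75)·(-1.75) + (2.25)·(2.25) + (2.25)·(2.25) + (-2.75)·(-2.75)) / 3 = 20.75/3 = 6.9167
  S[X_2,X_3] = ((-1.75)·(-0.25) + (2.25)·(-2.25) + (2.25)·(0.75) + (-2.75)·(1.75)) / 3 = -7.75/3 = -2.5833
  S[X_3,X_3] = ((-0.25)·(-0.25) + (-2.25)·(-2.25) + (0.75)·(0.75) + (1.75)·(1.75)) / 3 = 8.75/3 = 2.9167

S is symmetric (S[j,i] = S[i,j]). Assembling:

S = [[8.3333, 3.8333, -2.1667],
 [3.8333, 6.9167, -2.5833],
 [-2.1667, -2.5833, 2.9167]]


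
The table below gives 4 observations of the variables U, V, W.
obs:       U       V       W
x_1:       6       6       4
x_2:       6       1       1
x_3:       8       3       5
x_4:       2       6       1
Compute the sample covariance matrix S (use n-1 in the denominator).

Step 1 — column means:
  mean(U) = (6 + 6 + 8 + 2) / 4 = 22/4 = 5.5
  mean(V) = (6 + 1 + 3 + 6) / 4 = 16/4 = 4
  mean(W) = (4 + 1 + 5 + 1) / 4 = 11/4 = 2.75

Step 2 — sample covariance S[i,j] = (1/(n-1)) · Σ_k (x_{k,i} - mean_i) · (x_{k,j} - mean_j), with n-1 = 3.
  S[U,U] = ((0.5)·(0.5) + (0.5)·(0.5) + (2.5)·(2.5) + (-3.5)·(-3.5)) / 3 = 19/3 = 6.3333
  S[U,V] = ((0.5)·(2) + (0.5)·(-3) + (2.5)·(-1) + (-3.5)·(2)) / 3 = -10/3 = -3.3333
  S[U,W] = ((0.5)·(1.25) + (0.5)·(-1.75) + (2.5)·(2.25) + (-3.5)·(-1.75)) / 3 = 11.5/3 = 3.8333
  S[V,V] = ((2)·(2) + (-3)·(-3) + (-1)·(-1) + (2)·(2)) / 3 = 18/3 = 6
  S[V,W] = ((2)·(1.25) + (-3)·(-1.75) + (-1)·(2.25) + (2)·(-1.75)) / 3 = 2/3 = 0.6667
  S[W,W] = ((1.25)·(1.25) + (-1.75)·(-1.75) + (2.25)·(2.25) + (-1.75)·(-1.75)) / 3 = 12.75/3 = 4.25

S is symmetric (S[j,i] = S[i,j]). Assembling:

S = [[6.3333, -3.3333, 3.8333],
 [-3.3333, 6, 0.6667],
 [3.8333, 0.6667, 4.25]]


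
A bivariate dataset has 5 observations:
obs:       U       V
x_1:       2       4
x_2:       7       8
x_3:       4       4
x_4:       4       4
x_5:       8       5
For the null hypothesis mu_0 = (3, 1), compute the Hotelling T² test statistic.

Step 1 — sample mean vector:
  mean(U) = (2 + 7 + 4 + 4 + 8) / 5 = 25/5 = 5
  mean(V) = (4 + 8 + 4 + 4 + 5) / 5 = 25/5 = 5
  x̄ = (5, 5),  deviation x̄ - mu_0 = (5, 5) - (3, 1) = (2, 4).

Step 2 — sample covariance matrix, S[i,j] = (1/(n-1)) · Σ_k (x_{k,i} - mean_i) · (x_{k,j} - mean_j), divisor n-1 = 4:
  S[U,U] = ((-3)·(-3) + (2)·(2) + (-1)·(-1) + (-1)·(-1) + (3)·(3)) / 4 = 24/4 = 6
  S[U,V] = ((-3)·(-1) + (2)·(3) + (-1)·(-1) + (-1)·(-1) + (3)·(0)) / 4 = 11/4 = 2.75
  S[V,V] = ((-1)·(-1) + (3)·(3) + (-1)·(-1) + (-1)·(-1) + (0)·(0)) / 4 = 12/4 = 3
  S = [[6, 2.75],
 [2.75, 3]].

Step 3 — invert S. det(S) = 6·3 - (2.75)² = 10.4375.
  S^{-1} = (1/det) · [[d, -b], [-b, a]] = [[0.2874, -0.2635],
 [-0.2635, 0.5749]].

Step 4 — quadratic form (x̄ - mu_0)^T · S^{-1} · (x̄ - mu_0):
  S^{-1} · (x̄ - mu_0) = (-0.479, 1.7725),
  (x̄ - mu_0)^T · [...] = (2)·(-0.479) + (4)·(1.7725) = 6.1317.

Step 5 — scale by n: T² = 5 · 6.1317 = 30.6587.

T² ≈ 30.6587


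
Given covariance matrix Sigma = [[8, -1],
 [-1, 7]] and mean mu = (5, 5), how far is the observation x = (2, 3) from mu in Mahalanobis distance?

Step 1 — centre the observation: (x - mu) = (-3, -2).

Step 2 — invert Sigma. det(Sigma) = 8·7 - (-1)² = 55.
  Sigma^{-1} = (1/det) · [[d, -b], [-b, a]] = [[0.1273, 0.0182],
 [0.0182, 0.1455]].

Step 3 — form the quadratic (x - mu)^T · Sigma^{-1} · (x - mu):
  Sigma^{-1} · (x - mu) = (-0.4182, -0.3455).
  (x - mu)^T · [Sigma^{-1} · (x - mu)] = (-3)·(-0.4182) + (-2)·(-0.3455) = 1.9455.

Step 4 — take square root: d = √(1.9455) ≈ 1.3948.

d(x, mu) = √(1.9455) ≈ 1.3948


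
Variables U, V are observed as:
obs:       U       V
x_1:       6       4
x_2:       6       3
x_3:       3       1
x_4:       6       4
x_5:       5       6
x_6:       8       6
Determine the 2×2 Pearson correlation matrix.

Step 1 — column means:
  mean(U) = (6 + 6 + 3 + 6 + 5 + 8) / 6 = 34/6 = 5.6667
  mean(V) = (4 + 3 + 1 + 4 + 6 + 6) / 6 = 24/6 = 4

Step 2 — sample variances and covariances s[i,j] = (1/(n-1)) · Σ_k (x_{k,i} - mean_i) · (x_{k,j} - mean_j), with n-1 = 5:
  s[U,U] = ((0.3333)·(0.3333) + (0.3333)·(0.3333) + (-2.6667)·(-2.6667) + (0.3333)·(0.3333) + (-0.6667)·(-0.6667) + (2.3333)·(2.3333)) / 5 = 13.3333/5 = 2.6667
  s[U,V] = ((0.3333)·(0) + (0.3333)·(-1) + (-2.6667)·(-3) + (0.3333)·(0) + (-0.6667)·(2) + (2.3333)·(2)) / 5 = 11/5 = 2.2
  s[V,V] = ((0)·(0) + (-1)·(-1) + (-3)·(-3) + (0)·(0) + (2)·(2) + (2)·(2)) / 5 = 18/5 = 3.6
  Sample standard deviations s_i = √(s[i,i]):
  s(U) = √(2.6667) = 1.633
  s(V) = √(3.6) = 1.8974

Step 3 — r_{ij} = s_{ij} / (s_i · s_j):
  r[U,U] = 1 (diagonal).
  r[U,V] = 2.2 / (1.633 · 1.8974) = 2.2 / 3.0984 = 0.71
  r[V,V] = 1 (diagonal).

R is symmetric with unit diagonal. Assembling:

R = [[1, 0.71],
 [0.71, 1]]
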